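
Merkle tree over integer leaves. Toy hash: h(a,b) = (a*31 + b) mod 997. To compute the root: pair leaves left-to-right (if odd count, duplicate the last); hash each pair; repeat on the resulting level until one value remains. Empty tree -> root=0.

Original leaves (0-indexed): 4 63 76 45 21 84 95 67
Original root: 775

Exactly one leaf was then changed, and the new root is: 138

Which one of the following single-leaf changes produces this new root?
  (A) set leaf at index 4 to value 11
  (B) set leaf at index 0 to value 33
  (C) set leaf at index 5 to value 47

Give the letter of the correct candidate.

Answer: A

Derivation:
Original leaves: [4, 63, 76, 45, 21, 84, 95, 67]
Target new root: 138
Try each candidate change and compute the resulting root:
Candidate A: set leaf[4] = 11 -> leaves = [4, 63, 76, 45, 11, 84, 95, 67]
  L0: [4, 63, 76, 45, 11, 84, 95, 67]
  L1: h(4,63)=(4*31+63)%997=187 h(76,45)=(76*31+45)%997=407 h(11,84)=(11*31+84)%997=425 h(95,67)=(95*31+67)%997=21 -> [187, 407, 425, 21]
  L2: h(187,407)=(187*31+407)%997=222 h(425,21)=(425*31+21)%997=235 -> [222, 235]
  L3: h(222,235)=(222*31+235)%997=138 -> [138]
  root = 138 == target 138  ** MATCH **
Candidate B: set leaf[0] = 33 -> leaves = [33, 63, 76, 45, 21, 84, 95, 67]
  L0: [33, 63, 76, 45, 21, 84, 95, 67]
  L1: h(33,63)=(33*31+63)%997=89 h(76,45)=(76*31+45)%997=407 h(21,84)=(21*31+84)%997=735 h(95,67)=(95*31+67)%997=21 -> [89, 407, 735, 21]
  L2: h(89,407)=(89*31+407)%997=175 h(735,21)=(735*31+21)%997=872 -> [175, 872]
  L3: h(175,872)=(175*31+872)%997=315 -> [315]
  root = 315 != target 138
Candidate C: set leaf[5] = 47 -> leaves = [4, 63, 76, 45, 21, 47, 95, 67]
  L0: [4, 63, 76, 45, 21, 47, 95, 67]
  L1: h(4,63)=(4*31+63)%997=187 h(76,45)=(76*31+45)%997=407 h(21,47)=(21*31+47)%997=698 h(95,67)=(95*31+67)%997=21 -> [187, 407, 698, 21]
  L2: h(187,407)=(187*31+407)%997=222 h(698,21)=(698*31+21)%997=722 -> [222, 722]
  L3: h(222,722)=(222*31+722)%997=625 -> [625]
  root = 625 != target 138
Candidate A produces the target root.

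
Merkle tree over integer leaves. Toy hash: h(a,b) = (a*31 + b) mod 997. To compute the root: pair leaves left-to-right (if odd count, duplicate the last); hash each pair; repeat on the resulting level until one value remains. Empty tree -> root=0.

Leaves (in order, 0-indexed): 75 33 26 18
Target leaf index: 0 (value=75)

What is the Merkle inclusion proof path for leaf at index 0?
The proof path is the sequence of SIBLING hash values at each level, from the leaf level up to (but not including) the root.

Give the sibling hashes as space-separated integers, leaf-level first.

L0 (leaves): [75, 33, 26, 18], target index=0
L1: h(75,33)=(75*31+33)%997=364 [pair 0] h(26,18)=(26*31+18)%997=824 [pair 1] -> [364, 824]
  Sibling for proof at L0: 33
L2: h(364,824)=(364*31+824)%997=144 [pair 0] -> [144]
  Sibling for proof at L1: 824
Root: 144
Proof path (sibling hashes from leaf to root): [33, 824]

Answer: 33 824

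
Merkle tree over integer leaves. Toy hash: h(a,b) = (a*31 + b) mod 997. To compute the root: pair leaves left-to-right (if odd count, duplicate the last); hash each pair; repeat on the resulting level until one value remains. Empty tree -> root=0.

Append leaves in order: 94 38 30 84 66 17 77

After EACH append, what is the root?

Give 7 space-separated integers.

After append 94 (leaves=[94]):
  L0: [94]
  root=94
After append 38 (leaves=[94, 38]):
  L0: [94, 38]
  L1: h(94,38)=(94*31+38)%997=958 -> [958]
  root=958
After append 30 (leaves=[94, 38, 30]):
  L0: [94, 38, 30]
  L1: h(94,38)=(94*31+38)%997=958 h(30,30)=(30*31+30)%997=960 -> [958, 960]
  L2: h(958,960)=(958*31+960)%997=748 -> [748]
  root=748
After append 84 (leaves=[94, 38, 30, 84]):
  L0: [94, 38, 30, 84]
  L1: h(94,38)=(94*31+38)%997=958 h(30,84)=(30*31+84)%997=17 -> [958, 17]
  L2: h(958,17)=(958*31+17)%997=802 -> [802]
  root=802
After append 66 (leaves=[94, 38, 30, 84, 66]):
  L0: [94, 38, 30, 84, 66]
  L1: h(94,38)=(94*31+38)%997=958 h(30,84)=(30*31+84)%997=17 h(66,66)=(66*31+66)%997=118 -> [958, 17, 118]
  L2: h(958,17)=(958*31+17)%997=802 h(118,118)=(118*31+118)%997=785 -> [802, 785]
  L3: h(802,785)=(802*31+785)%997=722 -> [722]
  root=722
After append 17 (leaves=[94, 38, 30, 84, 66, 17]):
  L0: [94, 38, 30, 84, 66, 17]
  L1: h(94,38)=(94*31+38)%997=958 h(30,84)=(30*31+84)%997=17 h(66,17)=(66*31+17)%997=69 -> [958, 17, 69]
  L2: h(958,17)=(958*31+17)%997=802 h(69,69)=(69*31+69)%997=214 -> [802, 214]
  L3: h(802,214)=(802*31+214)%997=151 -> [151]
  root=151
After append 77 (leaves=[94, 38, 30, 84, 66, 17, 77]):
  L0: [94, 38, 30, 84, 66, 17, 77]
  L1: h(94,38)=(94*31+38)%997=958 h(30,84)=(30*31+84)%997=17 h(66,17)=(66*31+17)%997=69 h(77,77)=(77*31+77)%997=470 -> [958, 17, 69, 470]
  L2: h(958,17)=(958*31+17)%997=802 h(69,470)=(69*31+470)%997=615 -> [802, 615]
  L3: h(802,615)=(802*31+615)%997=552 -> [552]
  root=552

Answer: 94 958 748 802 722 151 552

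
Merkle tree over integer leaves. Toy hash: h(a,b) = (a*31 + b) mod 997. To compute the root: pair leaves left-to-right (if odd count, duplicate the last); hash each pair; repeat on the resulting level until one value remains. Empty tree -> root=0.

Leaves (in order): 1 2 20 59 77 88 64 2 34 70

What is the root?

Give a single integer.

Answer: 365

Derivation:
L0: [1, 2, 20, 59, 77, 88, 64, 2, 34, 70]
L1: h(1,2)=(1*31+2)%997=33 h(20,59)=(20*31+59)%997=679 h(77,88)=(77*31+88)%997=481 h(64,2)=(64*31+2)%997=989 h(34,70)=(34*31+70)%997=127 -> [33, 679, 481, 989, 127]
L2: h(33,679)=(33*31+679)%997=705 h(481,989)=(481*31+989)%997=945 h(127,127)=(127*31+127)%997=76 -> [705, 945, 76]
L3: h(705,945)=(705*31+945)%997=866 h(76,76)=(76*31+76)%997=438 -> [866, 438]
L4: h(866,438)=(866*31+438)%997=365 -> [365]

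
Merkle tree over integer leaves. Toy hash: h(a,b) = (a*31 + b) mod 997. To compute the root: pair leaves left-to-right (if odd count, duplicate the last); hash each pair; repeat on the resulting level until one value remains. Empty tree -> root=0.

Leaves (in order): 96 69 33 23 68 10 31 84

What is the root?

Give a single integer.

L0: [96, 69, 33, 23, 68, 10, 31, 84]
L1: h(96,69)=(96*31+69)%997=54 h(33,23)=(33*31+23)%997=49 h(68,10)=(68*31+10)%997=124 h(31,84)=(31*31+84)%997=48 -> [54, 49, 124, 48]
L2: h(54,49)=(54*31+49)%997=726 h(124,48)=(124*31+48)%997=901 -> [726, 901]
L3: h(726,901)=(726*31+901)%997=476 -> [476]

Answer: 476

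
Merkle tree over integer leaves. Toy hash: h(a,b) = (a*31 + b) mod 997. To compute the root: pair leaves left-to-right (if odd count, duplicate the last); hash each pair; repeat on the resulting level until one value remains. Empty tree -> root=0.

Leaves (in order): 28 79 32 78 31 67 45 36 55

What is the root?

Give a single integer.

L0: [28, 79, 32, 78, 31, 67, 45, 36, 55]
L1: h(28,79)=(28*31+79)%997=947 h(32,78)=(32*31+78)%997=73 h(31,67)=(31*31+67)%997=31 h(45,36)=(45*31+36)%997=434 h(55,55)=(55*31+55)%997=763 -> [947, 73, 31, 434, 763]
L2: h(947,73)=(947*31+73)%997=517 h(31,434)=(31*31+434)%997=398 h(763,763)=(763*31+763)%997=488 -> [517, 398, 488]
L3: h(517,398)=(517*31+398)%997=473 h(488,488)=(488*31+488)%997=661 -> [473, 661]
L4: h(473,661)=(473*31+661)%997=369 -> [369]

Answer: 369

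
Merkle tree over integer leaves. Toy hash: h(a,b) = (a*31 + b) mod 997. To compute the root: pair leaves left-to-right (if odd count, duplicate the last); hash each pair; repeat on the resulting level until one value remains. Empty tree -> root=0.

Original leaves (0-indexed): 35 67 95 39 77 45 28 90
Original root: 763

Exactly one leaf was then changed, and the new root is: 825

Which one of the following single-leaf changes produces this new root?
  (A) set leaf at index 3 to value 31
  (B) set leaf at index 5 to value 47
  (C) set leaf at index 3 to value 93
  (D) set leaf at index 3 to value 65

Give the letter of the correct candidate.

Answer: B

Derivation:
Original leaves: [35, 67, 95, 39, 77, 45, 28, 90]
Target new root: 825
Try each candidate change and compute the resulting root:
Candidate A: set leaf[3] = 31 -> leaves = [35, 67, 95, 31, 77, 45, 28, 90]
  L0: [35, 67, 95, 31, 77, 45, 28, 90]
  L1: h(35,67)=(35*31+67)%997=155 h(95,31)=(95*31+31)%997=982 h(77,45)=(77*31+45)%997=438 h(28,90)=(28*31+90)%997=958 -> [155, 982, 438, 958]
  L2: h(155,982)=(155*31+982)%997=802 h(438,958)=(438*31+958)%997=578 -> [802, 578]
  L3: h(802,578)=(802*31+578)%997=515 -> [515]
  root = 515 != target 825
Candidate B: set leaf[5] = 47 -> leaves = [35, 67, 95, 39, 77, 47, 28, 90]
  L0: [35, 67, 95, 39, 77, 47, 28, 90]
  L1: h(35,67)=(35*31+67)%997=155 h(95,39)=(95*31+39)%997=990 h(77,47)=(77*31+47)%997=440 h(28,90)=(28*31+90)%997=958 -> [155, 990, 440, 958]
  L2: h(155,990)=(155*31+990)%997=810 h(440,958)=(440*31+958)%997=640 -> [810, 640]
  L3: h(810,640)=(810*31+640)%997=825 -> [825]
  root = 825 == target 825  ** MATCH **
Candidate C: set leaf[3] = 93 -> leaves = [35, 67, 95, 93, 77, 45, 28, 90]
  L0: [35, 67, 95, 93, 77, 45, 28, 90]
  L1: h(35,67)=(35*31+67)%997=155 h(95,93)=(95*31+93)%997=47 h(77,45)=(77*31+45)%997=438 h(28,90)=(28*31+90)%997=958 -> [155, 47, 438, 958]
  L2: h(155,47)=(155*31+47)%997=864 h(438,958)=(438*31+958)%997=578 -> [864, 578]
  L3: h(864,578)=(864*31+578)%997=443 -> [443]
  root = 443 != target 825
Candidate D: set leaf[3] = 65 -> leaves = [35, 67, 95, 65, 77, 45, 28, 90]
  L0: [35, 67, 95, 65, 77, 45, 28, 90]
  L1: h(35,67)=(35*31+67)%997=155 h(95,65)=(95*31+65)%997=19 h(77,45)=(77*31+45)%997=438 h(28,90)=(28*31+90)%997=958 -> [155, 19, 438, 958]
  L2: h(155,19)=(155*31+19)%997=836 h(438,958)=(438*31+958)%997=578 -> [836, 578]
  L3: h(836,578)=(836*31+578)%997=572 -> [572]
  root = 572 != target 825
Candidate B produces the target root.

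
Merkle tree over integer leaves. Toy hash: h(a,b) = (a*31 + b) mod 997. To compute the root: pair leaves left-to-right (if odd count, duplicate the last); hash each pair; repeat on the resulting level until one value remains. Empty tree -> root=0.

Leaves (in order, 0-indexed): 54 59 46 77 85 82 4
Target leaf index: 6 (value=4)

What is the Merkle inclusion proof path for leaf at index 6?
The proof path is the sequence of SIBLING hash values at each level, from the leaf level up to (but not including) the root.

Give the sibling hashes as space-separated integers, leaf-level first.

Answer: 4 723 391

Derivation:
L0 (leaves): [54, 59, 46, 77, 85, 82, 4], target index=6
L1: h(54,59)=(54*31+59)%997=736 [pair 0] h(46,77)=(46*31+77)%997=506 [pair 1] h(85,82)=(85*31+82)%997=723 [pair 2] h(4,4)=(4*31+4)%997=128 [pair 3] -> [736, 506, 723, 128]
  Sibling for proof at L0: 4
L2: h(736,506)=(736*31+506)%997=391 [pair 0] h(723,128)=(723*31+128)%997=607 [pair 1] -> [391, 607]
  Sibling for proof at L1: 723
L3: h(391,607)=(391*31+607)%997=764 [pair 0] -> [764]
  Sibling for proof at L2: 391
Root: 764
Proof path (sibling hashes from leaf to root): [4, 723, 391]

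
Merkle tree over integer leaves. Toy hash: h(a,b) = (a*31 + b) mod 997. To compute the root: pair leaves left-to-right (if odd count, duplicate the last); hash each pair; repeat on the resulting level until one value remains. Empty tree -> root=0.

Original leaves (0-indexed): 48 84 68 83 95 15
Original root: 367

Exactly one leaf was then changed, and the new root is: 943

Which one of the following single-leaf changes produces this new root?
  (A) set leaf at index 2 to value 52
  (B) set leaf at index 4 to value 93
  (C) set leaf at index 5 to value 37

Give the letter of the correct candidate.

Original leaves: [48, 84, 68, 83, 95, 15]
Target new root: 943
Try each candidate change and compute the resulting root:
Candidate A: set leaf[2] = 52 -> leaves = [48, 84, 52, 83, 95, 15]
  L0: [48, 84, 52, 83, 95, 15]
  L1: h(48,84)=(48*31+84)%997=575 h(52,83)=(52*31+83)%997=698 h(95,15)=(95*31+15)%997=966 -> [575, 698, 966]
  L2: h(575,698)=(575*31+698)%997=577 h(966,966)=(966*31+966)%997=5 -> [577, 5]
  L3: h(577,5)=(577*31+5)%997=943 -> [943]
  root = 943 == target 943  ** MATCH **
Candidate B: set leaf[4] = 93 -> leaves = [48, 84, 68, 83, 93, 15]
  L0: [48, 84, 68, 83, 93, 15]
  L1: h(48,84)=(48*31+84)%997=575 h(68,83)=(68*31+83)%997=197 h(93,15)=(93*31+15)%997=904 -> [575, 197, 904]
  L2: h(575,197)=(575*31+197)%997=76 h(904,904)=(904*31+904)%997=15 -> [76, 15]
  L3: h(76,15)=(76*31+15)%997=377 -> [377]
  root = 377 != target 943
Candidate C: set leaf[5] = 37 -> leaves = [48, 84, 68, 83, 95, 37]
  L0: [48, 84, 68, 83, 95, 37]
  L1: h(48,84)=(48*31+84)%997=575 h(68,83)=(68*31+83)%997=197 h(95,37)=(95*31+37)%997=988 -> [575, 197, 988]
  L2: h(575,197)=(575*31+197)%997=76 h(988,988)=(988*31+988)%997=709 -> [76, 709]
  L3: h(76,709)=(76*31+709)%997=74 -> [74]
  root = 74 != target 943
Candidate A produces the target root.

Answer: A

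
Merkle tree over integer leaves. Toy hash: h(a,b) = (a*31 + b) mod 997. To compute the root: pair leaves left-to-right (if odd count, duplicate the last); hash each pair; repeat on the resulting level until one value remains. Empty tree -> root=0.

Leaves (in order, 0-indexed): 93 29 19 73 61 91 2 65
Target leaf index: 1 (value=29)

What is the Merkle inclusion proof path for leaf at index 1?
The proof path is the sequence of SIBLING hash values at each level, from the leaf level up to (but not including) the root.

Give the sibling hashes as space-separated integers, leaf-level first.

L0 (leaves): [93, 29, 19, 73, 61, 91, 2, 65], target index=1
L1: h(93,29)=(93*31+29)%997=918 [pair 0] h(19,73)=(19*31+73)%997=662 [pair 1] h(61,91)=(61*31+91)%997=985 [pair 2] h(2,65)=(2*31+65)%997=127 [pair 3] -> [918, 662, 985, 127]
  Sibling for proof at L0: 93
L2: h(918,662)=(918*31+662)%997=207 [pair 0] h(985,127)=(985*31+127)%997=752 [pair 1] -> [207, 752]
  Sibling for proof at L1: 662
L3: h(207,752)=(207*31+752)%997=190 [pair 0] -> [190]
  Sibling for proof at L2: 752
Root: 190
Proof path (sibling hashes from leaf to root): [93, 662, 752]

Answer: 93 662 752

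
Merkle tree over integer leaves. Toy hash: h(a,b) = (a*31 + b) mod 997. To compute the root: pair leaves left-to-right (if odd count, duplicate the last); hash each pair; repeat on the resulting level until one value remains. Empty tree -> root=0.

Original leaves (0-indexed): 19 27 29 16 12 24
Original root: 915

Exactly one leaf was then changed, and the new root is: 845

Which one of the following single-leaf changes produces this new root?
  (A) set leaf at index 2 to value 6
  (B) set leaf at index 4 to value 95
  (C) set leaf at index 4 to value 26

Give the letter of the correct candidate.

Answer: C

Derivation:
Original leaves: [19, 27, 29, 16, 12, 24]
Target new root: 845
Try each candidate change and compute the resulting root:
Candidate A: set leaf[2] = 6 -> leaves = [19, 27, 6, 16, 12, 24]
  L0: [19, 27, 6, 16, 12, 24]
  L1: h(19,27)=(19*31+27)%997=616 h(6,16)=(6*31+16)%997=202 h(12,24)=(12*31+24)%997=396 -> [616, 202, 396]
  L2: h(616,202)=(616*31+202)%997=355 h(396,396)=(396*31+396)%997=708 -> [355, 708]
  L3: h(355,708)=(355*31+708)%997=746 -> [746]
  root = 746 != target 845
Candidate B: set leaf[4] = 95 -> leaves = [19, 27, 29, 16, 95, 24]
  L0: [19, 27, 29, 16, 95, 24]
  L1: h(19,27)=(19*31+27)%997=616 h(29,16)=(29*31+16)%997=915 h(95,24)=(95*31+24)%997=975 -> [616, 915, 975]
  L2: h(616,915)=(616*31+915)%997=71 h(975,975)=(975*31+975)%997=293 -> [71, 293]
  L3: h(71,293)=(71*31+293)%997=500 -> [500]
  root = 500 != target 845
Candidate C: set leaf[4] = 26 -> leaves = [19, 27, 29, 16, 26, 24]
  L0: [19, 27, 29, 16, 26, 24]
  L1: h(19,27)=(19*31+27)%997=616 h(29,16)=(29*31+16)%997=915 h(26,24)=(26*31+24)%997=830 -> [616, 915, 830]
  L2: h(616,915)=(616*31+915)%997=71 h(830,830)=(830*31+830)%997=638 -> [71, 638]
  L3: h(71,638)=(71*31+638)%997=845 -> [845]
  root = 845 == target 845  ** MATCH **
Candidate C produces the target root.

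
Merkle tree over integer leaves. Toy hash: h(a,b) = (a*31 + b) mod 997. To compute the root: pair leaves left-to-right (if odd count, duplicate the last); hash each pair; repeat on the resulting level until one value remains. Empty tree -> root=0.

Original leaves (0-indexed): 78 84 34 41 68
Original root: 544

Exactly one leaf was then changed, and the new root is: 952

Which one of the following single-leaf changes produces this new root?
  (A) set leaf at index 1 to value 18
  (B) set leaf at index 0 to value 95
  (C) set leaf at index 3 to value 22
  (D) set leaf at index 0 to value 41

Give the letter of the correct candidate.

Original leaves: [78, 84, 34, 41, 68]
Target new root: 952
Try each candidate change and compute the resulting root:
Candidate A: set leaf[1] = 18 -> leaves = [78, 18, 34, 41, 68]
  L0: [78, 18, 34, 41, 68]
  L1: h(78,18)=(78*31+18)%997=442 h(34,41)=(34*31+41)%997=98 h(68,68)=(68*31+68)%997=182 -> [442, 98, 182]
  L2: h(442,98)=(442*31+98)%997=839 h(182,182)=(182*31+182)%997=839 -> [839, 839]
  L3: h(839,839)=(839*31+839)%997=926 -> [926]
  root = 926 != target 952
Candidate B: set leaf[0] = 95 -> leaves = [95, 84, 34, 41, 68]
  L0: [95, 84, 34, 41, 68]
  L1: h(95,84)=(95*31+84)%997=38 h(34,41)=(34*31+41)%997=98 h(68,68)=(68*31+68)%997=182 -> [38, 98, 182]
  L2: h(38,98)=(38*31+98)%997=279 h(182,182)=(182*31+182)%997=839 -> [279, 839]
  L3: h(279,839)=(279*31+839)%997=515 -> [515]
  root = 515 != target 952
Candidate C: set leaf[3] = 22 -> leaves = [78, 84, 34, 22, 68]
  L0: [78, 84, 34, 22, 68]
  L1: h(78,84)=(78*31+84)%997=508 h(34,22)=(34*31+22)%997=79 h(68,68)=(68*31+68)%997=182 -> [508, 79, 182]
  L2: h(508,79)=(508*31+79)%997=872 h(182,182)=(182*31+182)%997=839 -> [872, 839]
  L3: h(872,839)=(872*31+839)%997=952 -> [952]
  root = 952 == target 952  ** MATCH **
Candidate D: set leaf[0] = 41 -> leaves = [41, 84, 34, 41, 68]
  L0: [41, 84, 34, 41, 68]
  L1: h(41,84)=(41*31+84)%997=358 h(34,41)=(34*31+41)%997=98 h(68,68)=(68*31+68)%997=182 -> [358, 98, 182]
  L2: h(358,98)=(358*31+98)%997=229 h(182,182)=(182*31+182)%997=839 -> [229, 839]
  L3: h(229,839)=(229*31+839)%997=959 -> [959]
  root = 959 != target 952
Candidate C produces the target root.

Answer: C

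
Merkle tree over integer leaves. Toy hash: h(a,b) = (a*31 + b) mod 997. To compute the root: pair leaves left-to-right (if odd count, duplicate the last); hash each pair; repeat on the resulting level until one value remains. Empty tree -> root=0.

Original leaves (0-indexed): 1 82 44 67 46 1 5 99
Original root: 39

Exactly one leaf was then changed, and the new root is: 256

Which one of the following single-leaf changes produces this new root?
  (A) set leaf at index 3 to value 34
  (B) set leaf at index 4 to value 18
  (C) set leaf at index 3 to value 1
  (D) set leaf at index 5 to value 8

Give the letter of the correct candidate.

Original leaves: [1, 82, 44, 67, 46, 1, 5, 99]
Target new root: 256
Try each candidate change and compute the resulting root:
Candidate A: set leaf[3] = 34 -> leaves = [1, 82, 44, 34, 46, 1, 5, 99]
  L0: [1, 82, 44, 34, 46, 1, 5, 99]
  L1: h(1,82)=(1*31+82)%997=113 h(44,34)=(44*31+34)%997=401 h(46,1)=(46*31+1)%997=430 h(5,99)=(5*31+99)%997=254 -> [113, 401, 430, 254]
  L2: h(113,401)=(113*31+401)%997=913 h(430,254)=(430*31+254)%997=623 -> [913, 623]
  L3: h(913,623)=(913*31+623)%997=13 -> [13]
  root = 13 != target 256
Candidate B: set leaf[4] = 18 -> leaves = [1, 82, 44, 67, 18, 1, 5, 99]
  L0: [1, 82, 44, 67, 18, 1, 5, 99]
  L1: h(1,82)=(1*31+82)%997=113 h(44,67)=(44*31+67)%997=434 h(18,1)=(18*31+1)%997=559 h(5,99)=(5*31+99)%997=254 -> [113, 434, 559, 254]
  L2: h(113,434)=(113*31+434)%997=946 h(559,254)=(559*31+254)%997=634 -> [946, 634]
  L3: h(946,634)=(946*31+634)%997=50 -> [50]
  root = 50 != target 256
Candidate C: set leaf[3] = 1 -> leaves = [1, 82, 44, 1, 46, 1, 5, 99]
  L0: [1, 82, 44, 1, 46, 1, 5, 99]
  L1: h(1,82)=(1*31+82)%997=113 h(44,1)=(44*31+1)%997=368 h(46,1)=(46*31+1)%997=430 h(5,99)=(5*31+99)%997=254 -> [113, 368, 430, 254]
  L2: h(113,368)=(113*31+368)%997=880 h(430,254)=(430*31+254)%997=623 -> [880, 623]
  L3: h(880,623)=(880*31+623)%997=984 -> [984]
  root = 984 != target 256
Candidate D: set leaf[5] = 8 -> leaves = [1, 82, 44, 67, 46, 8, 5, 99]
  L0: [1, 82, 44, 67, 46, 8, 5, 99]
  L1: h(1,82)=(1*31+82)%997=113 h(44,67)=(44*31+67)%997=434 h(46,8)=(46*31+8)%997=437 h(5,99)=(5*31+99)%997=254 -> [113, 434, 437, 254]
  L2: h(113,434)=(113*31+434)%997=946 h(437,254)=(437*31+254)%997=840 -> [946, 840]
  L3: h(946,840)=(946*31+840)%997=256 -> [256]
  root = 256 == target 256  ** MATCH **
Candidate D produces the target root.

Answer: D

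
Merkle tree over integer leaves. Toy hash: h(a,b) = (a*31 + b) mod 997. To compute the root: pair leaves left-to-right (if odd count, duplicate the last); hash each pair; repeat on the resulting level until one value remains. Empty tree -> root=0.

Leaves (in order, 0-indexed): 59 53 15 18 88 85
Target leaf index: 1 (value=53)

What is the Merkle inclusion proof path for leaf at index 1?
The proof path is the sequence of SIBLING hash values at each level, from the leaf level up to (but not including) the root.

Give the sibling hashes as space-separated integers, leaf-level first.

L0 (leaves): [59, 53, 15, 18, 88, 85], target index=1
L1: h(59,53)=(59*31+53)%997=885 [pair 0] h(15,18)=(15*31+18)%997=483 [pair 1] h(88,85)=(88*31+85)%997=819 [pair 2] -> [885, 483, 819]
  Sibling for proof at L0: 59
L2: h(885,483)=(885*31+483)%997=2 [pair 0] h(819,819)=(819*31+819)%997=286 [pair 1] -> [2, 286]
  Sibling for proof at L1: 483
L3: h(2,286)=(2*31+286)%997=348 [pair 0] -> [348]
  Sibling for proof at L2: 286
Root: 348
Proof path (sibling hashes from leaf to root): [59, 483, 286]

Answer: 59 483 286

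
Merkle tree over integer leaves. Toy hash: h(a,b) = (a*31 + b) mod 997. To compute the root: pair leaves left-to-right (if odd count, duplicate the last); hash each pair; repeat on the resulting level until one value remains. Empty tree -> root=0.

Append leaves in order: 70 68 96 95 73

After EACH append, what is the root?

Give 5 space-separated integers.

After append 70 (leaves=[70]):
  L0: [70]
  root=70
After append 68 (leaves=[70, 68]):
  L0: [70, 68]
  L1: h(70,68)=(70*31+68)%997=244 -> [244]
  root=244
After append 96 (leaves=[70, 68, 96]):
  L0: [70, 68, 96]
  L1: h(70,68)=(70*31+68)%997=244 h(96,96)=(96*31+96)%997=81 -> [244, 81]
  L2: h(244,81)=(244*31+81)%997=666 -> [666]
  root=666
After append 95 (leaves=[70, 68, 96, 95]):
  L0: [70, 68, 96, 95]
  L1: h(70,68)=(70*31+68)%997=244 h(96,95)=(96*31+95)%997=80 -> [244, 80]
  L2: h(244,80)=(244*31+80)%997=665 -> [665]
  root=665
After append 73 (leaves=[70, 68, 96, 95, 73]):
  L0: [70, 68, 96, 95, 73]
  L1: h(70,68)=(70*31+68)%997=244 h(96,95)=(96*31+95)%997=80 h(73,73)=(73*31+73)%997=342 -> [244, 80, 342]
  L2: h(244,80)=(244*31+80)%997=665 h(342,342)=(342*31+342)%997=974 -> [665, 974]
  L3: h(665,974)=(665*31+974)%997=652 -> [652]
  root=652

Answer: 70 244 666 665 652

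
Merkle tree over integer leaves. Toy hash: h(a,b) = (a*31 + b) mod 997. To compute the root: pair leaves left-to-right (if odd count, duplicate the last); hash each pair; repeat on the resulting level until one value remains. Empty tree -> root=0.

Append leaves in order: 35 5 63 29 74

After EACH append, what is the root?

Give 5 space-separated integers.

After append 35 (leaves=[35]):
  L0: [35]
  root=35
After append 5 (leaves=[35, 5]):
  L0: [35, 5]
  L1: h(35,5)=(35*31+5)%997=93 -> [93]
  root=93
After append 63 (leaves=[35, 5, 63]):
  L0: [35, 5, 63]
  L1: h(35,5)=(35*31+5)%997=93 h(63,63)=(63*31+63)%997=22 -> [93, 22]
  L2: h(93,22)=(93*31+22)%997=911 -> [911]
  root=911
After append 29 (leaves=[35, 5, 63, 29]):
  L0: [35, 5, 63, 29]
  L1: h(35,5)=(35*31+5)%997=93 h(63,29)=(63*31+29)%997=985 -> [93, 985]
  L2: h(93,985)=(93*31+985)%997=877 -> [877]
  root=877
After append 74 (leaves=[35, 5, 63, 29, 74]):
  L0: [35, 5, 63, 29, 74]
  L1: h(35,5)=(35*31+5)%997=93 h(63,29)=(63*31+29)%997=985 h(74,74)=(74*31+74)%997=374 -> [93, 985, 374]
  L2: h(93,985)=(93*31+985)%997=877 h(374,374)=(374*31+374)%997=4 -> [877, 4]
  L3: h(877,4)=(877*31+4)%997=272 -> [272]
  root=272

Answer: 35 93 911 877 272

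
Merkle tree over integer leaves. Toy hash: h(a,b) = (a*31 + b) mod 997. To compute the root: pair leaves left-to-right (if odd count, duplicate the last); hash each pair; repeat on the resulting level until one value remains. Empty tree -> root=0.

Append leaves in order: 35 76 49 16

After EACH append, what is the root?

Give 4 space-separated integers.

After append 35 (leaves=[35]):
  L0: [35]
  root=35
After append 76 (leaves=[35, 76]):
  L0: [35, 76]
  L1: h(35,76)=(35*31+76)%997=164 -> [164]
  root=164
After append 49 (leaves=[35, 76, 49]):
  L0: [35, 76, 49]
  L1: h(35,76)=(35*31+76)%997=164 h(49,49)=(49*31+49)%997=571 -> [164, 571]
  L2: h(164,571)=(164*31+571)%997=670 -> [670]
  root=670
After append 16 (leaves=[35, 76, 49, 16]):
  L0: [35, 76, 49, 16]
  L1: h(35,76)=(35*31+76)%997=164 h(49,16)=(49*31+16)%997=538 -> [164, 538]
  L2: h(164,538)=(164*31+538)%997=637 -> [637]
  root=637

Answer: 35 164 670 637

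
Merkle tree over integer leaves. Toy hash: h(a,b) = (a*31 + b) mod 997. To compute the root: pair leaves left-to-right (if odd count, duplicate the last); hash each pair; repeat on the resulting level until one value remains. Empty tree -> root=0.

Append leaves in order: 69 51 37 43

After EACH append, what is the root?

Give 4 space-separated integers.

After append 69 (leaves=[69]):
  L0: [69]
  root=69
After append 51 (leaves=[69, 51]):
  L0: [69, 51]
  L1: h(69,51)=(69*31+51)%997=196 -> [196]
  root=196
After append 37 (leaves=[69, 51, 37]):
  L0: [69, 51, 37]
  L1: h(69,51)=(69*31+51)%997=196 h(37,37)=(37*31+37)%997=187 -> [196, 187]
  L2: h(196,187)=(196*31+187)%997=281 -> [281]
  root=281
After append 43 (leaves=[69, 51, 37, 43]):
  L0: [69, 51, 37, 43]
  L1: h(69,51)=(69*31+51)%997=196 h(37,43)=(37*31+43)%997=193 -> [196, 193]
  L2: h(196,193)=(196*31+193)%997=287 -> [287]
  root=287

Answer: 69 196 281 287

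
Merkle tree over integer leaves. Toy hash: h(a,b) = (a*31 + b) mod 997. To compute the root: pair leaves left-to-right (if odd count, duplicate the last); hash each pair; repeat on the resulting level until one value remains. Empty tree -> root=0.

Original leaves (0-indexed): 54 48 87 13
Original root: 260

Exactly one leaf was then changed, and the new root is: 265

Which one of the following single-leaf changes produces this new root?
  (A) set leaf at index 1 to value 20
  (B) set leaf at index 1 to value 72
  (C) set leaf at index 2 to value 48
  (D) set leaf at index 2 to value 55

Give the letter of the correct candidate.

Answer: D

Derivation:
Original leaves: [54, 48, 87, 13]
Target new root: 265
Try each candidate change and compute the resulting root:
Candidate A: set leaf[1] = 20 -> leaves = [54, 20, 87, 13]
  L0: [54, 20, 87, 13]
  L1: h(54,20)=(54*31+20)%997=697 h(87,13)=(87*31+13)%997=716 -> [697, 716]
  L2: h(697,716)=(697*31+716)%997=389 -> [389]
  root = 389 != target 265
Candidate B: set leaf[1] = 72 -> leaves = [54, 72, 87, 13]
  L0: [54, 72, 87, 13]
  L1: h(54,72)=(54*31+72)%997=749 h(87,13)=(87*31+13)%997=716 -> [749, 716]
  L2: h(749,716)=(749*31+716)%997=7 -> [7]
  root = 7 != target 265
Candidate C: set leaf[2] = 48 -> leaves = [54, 48, 48, 13]
  L0: [54, 48, 48, 13]
  L1: h(54,48)=(54*31+48)%997=725 h(48,13)=(48*31+13)%997=504 -> [725, 504]
  L2: h(725,504)=(725*31+504)%997=48 -> [48]
  root = 48 != target 265
Candidate D: set leaf[2] = 55 -> leaves = [54, 48, 55, 13]
  L0: [54, 48, 55, 13]
  L1: h(54,48)=(54*31+48)%997=725 h(55,13)=(55*31+13)%997=721 -> [725, 721]
  L2: h(725,721)=(725*31+721)%997=265 -> [265]
  root = 265 == target 265  ** MATCH **
Candidate D produces the target root.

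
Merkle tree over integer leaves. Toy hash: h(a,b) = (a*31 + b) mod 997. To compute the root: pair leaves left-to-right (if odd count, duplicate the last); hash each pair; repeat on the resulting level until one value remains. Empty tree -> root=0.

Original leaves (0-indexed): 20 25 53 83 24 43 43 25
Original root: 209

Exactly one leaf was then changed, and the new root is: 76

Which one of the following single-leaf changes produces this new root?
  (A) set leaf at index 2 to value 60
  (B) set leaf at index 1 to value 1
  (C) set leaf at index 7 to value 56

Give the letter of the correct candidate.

Answer: B

Derivation:
Original leaves: [20, 25, 53, 83, 24, 43, 43, 25]
Target new root: 76
Try each candidate change and compute the resulting root:
Candidate A: set leaf[2] = 60 -> leaves = [20, 25, 60, 83, 24, 43, 43, 25]
  L0: [20, 25, 60, 83, 24, 43, 43, 25]
  L1: h(20,25)=(20*31+25)%997=645 h(60,83)=(60*31+83)%997=946 h(24,43)=(24*31+43)%997=787 h(43,25)=(43*31+25)%997=361 -> [645, 946, 787, 361]
  L2: h(645,946)=(645*31+946)%997=4 h(787,361)=(787*31+361)%997=830 -> [4, 830]
  L3: h(4,830)=(4*31+830)%997=954 -> [954]
  root = 954 != target 76
Candidate B: set leaf[1] = 1 -> leaves = [20, 1, 53, 83, 24, 43, 43, 25]
  L0: [20, 1, 53, 83, 24, 43, 43, 25]
  L1: h(20,1)=(20*31+1)%997=621 h(53,83)=(53*31+83)%997=729 h(24,43)=(24*31+43)%997=787 h(43,25)=(43*31+25)%997=361 -> [621, 729, 787, 361]
  L2: h(621,729)=(621*31+729)%997=40 h(787,361)=(787*31+361)%997=830 -> [40, 830]
  L3: h(40,830)=(40*31+830)%997=76 -> [76]
  root = 76 == target 76  ** MATCH **
Candidate C: set leaf[7] = 56 -> leaves = [20, 25, 53, 83, 24, 43, 43, 56]
  L0: [20, 25, 53, 83, 24, 43, 43, 56]
  L1: h(20,25)=(20*31+25)%997=645 h(53,83)=(53*31+83)%997=729 h(24,43)=(24*31+43)%997=787 h(43,56)=(43*31+56)%997=392 -> [645, 729, 787, 392]
  L2: h(645,729)=(645*31+729)%997=784 h(787,392)=(787*31+392)%997=861 -> [784, 861]
  L3: h(784,861)=(784*31+861)%997=240 -> [240]
  root = 240 != target 76
Candidate B produces the target root.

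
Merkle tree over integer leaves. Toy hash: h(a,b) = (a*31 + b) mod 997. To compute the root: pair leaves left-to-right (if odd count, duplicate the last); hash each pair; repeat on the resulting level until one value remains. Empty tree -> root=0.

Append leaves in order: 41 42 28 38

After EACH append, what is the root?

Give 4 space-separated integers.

After append 41 (leaves=[41]):
  L0: [41]
  root=41
After append 42 (leaves=[41, 42]):
  L0: [41, 42]
  L1: h(41,42)=(41*31+42)%997=316 -> [316]
  root=316
After append 28 (leaves=[41, 42, 28]):
  L0: [41, 42, 28]
  L1: h(41,42)=(41*31+42)%997=316 h(28,28)=(28*31+28)%997=896 -> [316, 896]
  L2: h(316,896)=(316*31+896)%997=722 -> [722]
  root=722
After append 38 (leaves=[41, 42, 28, 38]):
  L0: [41, 42, 28, 38]
  L1: h(41,42)=(41*31+42)%997=316 h(28,38)=(28*31+38)%997=906 -> [316, 906]
  L2: h(316,906)=(316*31+906)%997=732 -> [732]
  root=732

Answer: 41 316 722 732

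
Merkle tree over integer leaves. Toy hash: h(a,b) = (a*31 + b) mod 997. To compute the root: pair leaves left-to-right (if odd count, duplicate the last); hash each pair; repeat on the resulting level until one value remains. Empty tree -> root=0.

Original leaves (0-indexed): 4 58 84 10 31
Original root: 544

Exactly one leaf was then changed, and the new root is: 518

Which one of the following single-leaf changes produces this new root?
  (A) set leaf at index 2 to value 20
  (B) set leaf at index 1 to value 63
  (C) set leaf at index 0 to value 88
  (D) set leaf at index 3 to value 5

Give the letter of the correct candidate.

Original leaves: [4, 58, 84, 10, 31]
Target new root: 518
Try each candidate change and compute the resulting root:
Candidate A: set leaf[2] = 20 -> leaves = [4, 58, 20, 10, 31]
  L0: [4, 58, 20, 10, 31]
  L1: h(4,58)=(4*31+58)%997=182 h(20,10)=(20*31+10)%997=630 h(31,31)=(31*31+31)%997=992 -> [182, 630, 992]
  L2: h(182,630)=(182*31+630)%997=290 h(992,992)=(992*31+992)%997=837 -> [290, 837]
  L3: h(290,837)=(290*31+837)%997=854 -> [854]
  root = 854 != target 518
Candidate B: set leaf[1] = 63 -> leaves = [4, 63, 84, 10, 31]
  L0: [4, 63, 84, 10, 31]
  L1: h(4,63)=(4*31+63)%997=187 h(84,10)=(84*31+10)%997=620 h(31,31)=(31*31+31)%997=992 -> [187, 620, 992]
  L2: h(187,620)=(187*31+620)%997=435 h(992,992)=(992*31+992)%997=837 -> [435, 837]
  L3: h(435,837)=(435*31+837)%997=364 -> [364]
  root = 364 != target 518
Candidate C: set leaf[0] = 88 -> leaves = [88, 58, 84, 10, 31]
  L0: [88, 58, 84, 10, 31]
  L1: h(88,58)=(88*31+58)%997=792 h(84,10)=(84*31+10)%997=620 h(31,31)=(31*31+31)%997=992 -> [792, 620, 992]
  L2: h(792,620)=(792*31+620)%997=247 h(992,992)=(992*31+992)%997=837 -> [247, 837]
  L3: h(247,837)=(247*31+837)%997=518 -> [518]
  root = 518 == target 518  ** MATCH **
Candidate D: set leaf[3] = 5 -> leaves = [4, 58, 84, 5, 31]
  L0: [4, 58, 84, 5, 31]
  L1: h(4,58)=(4*31+58)%997=182 h(84,5)=(84*31+5)%997=615 h(31,31)=(31*31+31)%997=992 -> [182, 615, 992]
  L2: h(182,615)=(182*31+615)%997=275 h(992,992)=(992*31+992)%997=837 -> [275, 837]
  L3: h(275,837)=(275*31+837)%997=389 -> [389]
  root = 389 != target 518
Candidate C produces the target root.

Answer: C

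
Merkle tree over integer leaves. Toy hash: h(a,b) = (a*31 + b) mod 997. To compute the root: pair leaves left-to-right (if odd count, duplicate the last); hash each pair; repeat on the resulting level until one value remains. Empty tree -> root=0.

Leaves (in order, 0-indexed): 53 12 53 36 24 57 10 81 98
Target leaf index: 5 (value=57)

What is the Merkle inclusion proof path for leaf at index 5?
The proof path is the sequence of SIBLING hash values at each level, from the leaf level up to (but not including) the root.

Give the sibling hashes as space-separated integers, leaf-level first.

L0 (leaves): [53, 12, 53, 36, 24, 57, 10, 81, 98], target index=5
L1: h(53,12)=(53*31+12)%997=658 [pair 0] h(53,36)=(53*31+36)%997=682 [pair 1] h(24,57)=(24*31+57)%997=801 [pair 2] h(10,81)=(10*31+81)%997=391 [pair 3] h(98,98)=(98*31+98)%997=145 [pair 4] -> [658, 682, 801, 391, 145]
  Sibling for proof at L0: 24
L2: h(658,682)=(658*31+682)%997=143 [pair 0] h(801,391)=(801*31+391)%997=297 [pair 1] h(145,145)=(145*31+145)%997=652 [pair 2] -> [143, 297, 652]
  Sibling for proof at L1: 391
L3: h(143,297)=(143*31+297)%997=742 [pair 0] h(652,652)=(652*31+652)%997=924 [pair 1] -> [742, 924]
  Sibling for proof at L2: 143
L4: h(742,924)=(742*31+924)%997=995 [pair 0] -> [995]
  Sibling for proof at L3: 924
Root: 995
Proof path (sibling hashes from leaf to root): [24, 391, 143, 924]

Answer: 24 391 143 924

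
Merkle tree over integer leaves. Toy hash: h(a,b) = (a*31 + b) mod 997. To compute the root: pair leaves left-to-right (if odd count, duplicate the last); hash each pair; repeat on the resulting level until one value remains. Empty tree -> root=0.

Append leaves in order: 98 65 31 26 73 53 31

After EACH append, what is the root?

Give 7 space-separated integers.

Answer: 98 112 476 471 620 977 650

Derivation:
After append 98 (leaves=[98]):
  L0: [98]
  root=98
After append 65 (leaves=[98, 65]):
  L0: [98, 65]
  L1: h(98,65)=(98*31+65)%997=112 -> [112]
  root=112
After append 31 (leaves=[98, 65, 31]):
  L0: [98, 65, 31]
  L1: h(98,65)=(98*31+65)%997=112 h(31,31)=(31*31+31)%997=992 -> [112, 992]
  L2: h(112,992)=(112*31+992)%997=476 -> [476]
  root=476
After append 26 (leaves=[98, 65, 31, 26]):
  L0: [98, 65, 31, 26]
  L1: h(98,65)=(98*31+65)%997=112 h(31,26)=(31*31+26)%997=987 -> [112, 987]
  L2: h(112,987)=(112*31+987)%997=471 -> [471]
  root=471
After append 73 (leaves=[98, 65, 31, 26, 73]):
  L0: [98, 65, 31, 26, 73]
  L1: h(98,65)=(98*31+65)%997=112 h(31,26)=(31*31+26)%997=987 h(73,73)=(73*31+73)%997=342 -> [112, 987, 342]
  L2: h(112,987)=(112*31+987)%997=471 h(342,342)=(342*31+342)%997=974 -> [471, 974]
  L3: h(471,974)=(471*31+974)%997=620 -> [620]
  root=620
After append 53 (leaves=[98, 65, 31, 26, 73, 53]):
  L0: [98, 65, 31, 26, 73, 53]
  L1: h(98,65)=(98*31+65)%997=112 h(31,26)=(31*31+26)%997=987 h(73,53)=(73*31+53)%997=322 -> [112, 987, 322]
  L2: h(112,987)=(112*31+987)%997=471 h(322,322)=(322*31+322)%997=334 -> [471, 334]
  L3: h(471,334)=(471*31+334)%997=977 -> [977]
  root=977
After append 31 (leaves=[98, 65, 31, 26, 73, 53, 31]):
  L0: [98, 65, 31, 26, 73, 53, 31]
  L1: h(98,65)=(98*31+65)%997=112 h(31,26)=(31*31+26)%997=987 h(73,53)=(73*31+53)%997=322 h(31,31)=(31*31+31)%997=992 -> [112, 987, 322, 992]
  L2: h(112,987)=(112*31+987)%997=471 h(322,992)=(322*31+992)%997=7 -> [471, 7]
  L3: h(471,7)=(471*31+7)%997=650 -> [650]
  root=650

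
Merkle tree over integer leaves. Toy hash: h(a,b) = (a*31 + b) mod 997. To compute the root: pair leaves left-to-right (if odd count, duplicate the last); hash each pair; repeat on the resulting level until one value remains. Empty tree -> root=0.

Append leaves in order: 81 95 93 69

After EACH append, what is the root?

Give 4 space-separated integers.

Answer: 81 612 14 987

Derivation:
After append 81 (leaves=[81]):
  L0: [81]
  root=81
After append 95 (leaves=[81, 95]):
  L0: [81, 95]
  L1: h(81,95)=(81*31+95)%997=612 -> [612]
  root=612
After append 93 (leaves=[81, 95, 93]):
  L0: [81, 95, 93]
  L1: h(81,95)=(81*31+95)%997=612 h(93,93)=(93*31+93)%997=982 -> [612, 982]
  L2: h(612,982)=(612*31+982)%997=14 -> [14]
  root=14
After append 69 (leaves=[81, 95, 93, 69]):
  L0: [81, 95, 93, 69]
  L1: h(81,95)=(81*31+95)%997=612 h(93,69)=(93*31+69)%997=958 -> [612, 958]
  L2: h(612,958)=(612*31+958)%997=987 -> [987]
  root=987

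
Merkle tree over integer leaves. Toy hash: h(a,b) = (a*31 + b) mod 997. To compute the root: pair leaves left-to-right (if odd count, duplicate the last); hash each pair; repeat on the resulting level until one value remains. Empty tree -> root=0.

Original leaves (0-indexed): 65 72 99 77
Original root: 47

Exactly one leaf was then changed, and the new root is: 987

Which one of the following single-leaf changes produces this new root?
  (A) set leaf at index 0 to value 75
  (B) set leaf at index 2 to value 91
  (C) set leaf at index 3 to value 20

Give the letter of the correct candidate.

Answer: C

Derivation:
Original leaves: [65, 72, 99, 77]
Target new root: 987
Try each candidate change and compute the resulting root:
Candidate A: set leaf[0] = 75 -> leaves = [75, 72, 99, 77]
  L0: [75, 72, 99, 77]
  L1: h(75,72)=(75*31+72)%997=403 h(99,77)=(99*31+77)%997=155 -> [403, 155]
  L2: h(403,155)=(403*31+155)%997=684 -> [684]
  root = 684 != target 987
Candidate B: set leaf[2] = 91 -> leaves = [65, 72, 91, 77]
  L0: [65, 72, 91, 77]
  L1: h(65,72)=(65*31+72)%997=93 h(91,77)=(91*31+77)%997=904 -> [93, 904]
  L2: h(93,904)=(93*31+904)%997=796 -> [796]
  root = 796 != target 987
Candidate C: set leaf[3] = 20 -> leaves = [65, 72, 99, 20]
  L0: [65, 72, 99, 20]
  L1: h(65,72)=(65*31+72)%997=93 h(99,20)=(99*31+20)%997=98 -> [93, 98]
  L2: h(93,98)=(93*31+98)%997=987 -> [987]
  root = 987 == target 987  ** MATCH **
Candidate C produces the target root.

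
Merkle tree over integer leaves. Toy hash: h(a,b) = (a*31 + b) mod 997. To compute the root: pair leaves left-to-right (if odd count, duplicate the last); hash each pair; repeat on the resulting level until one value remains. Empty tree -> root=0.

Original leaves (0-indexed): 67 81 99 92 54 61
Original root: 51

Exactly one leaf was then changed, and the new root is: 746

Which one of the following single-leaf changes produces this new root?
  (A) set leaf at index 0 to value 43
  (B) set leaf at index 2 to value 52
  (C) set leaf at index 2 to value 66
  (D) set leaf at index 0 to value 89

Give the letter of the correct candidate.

Original leaves: [67, 81, 99, 92, 54, 61]
Target new root: 746
Try each candidate change and compute the resulting root:
Candidate A: set leaf[0] = 43 -> leaves = [43, 81, 99, 92, 54, 61]
  L0: [43, 81, 99, 92, 54, 61]
  L1: h(43,81)=(43*31+81)%997=417 h(99,92)=(99*31+92)%997=170 h(54,61)=(54*31+61)%997=738 -> [417, 170, 738]
  L2: h(417,170)=(417*31+170)%997=136 h(738,738)=(738*31+738)%997=685 -> [136, 685]
  L3: h(136,685)=(136*31+685)%997=913 -> [913]
  root = 913 != target 746
Candidate B: set leaf[2] = 52 -> leaves = [67, 81, 52, 92, 54, 61]
  L0: [67, 81, 52, 92, 54, 61]
  L1: h(67,81)=(67*31+81)%997=164 h(52,92)=(52*31+92)%997=707 h(54,61)=(54*31+61)%997=738 -> [164, 707, 738]
  L2: h(164,707)=(164*31+707)%997=806 h(738,738)=(738*31+738)%997=685 -> [806, 685]
  L3: h(806,685)=(806*31+685)%997=746 -> [746]
  root = 746 == target 746  ** MATCH **
Candidate C: set leaf[2] = 66 -> leaves = [67, 81, 66, 92, 54, 61]
  L0: [67, 81, 66, 92, 54, 61]
  L1: h(67,81)=(67*31+81)%997=164 h(66,92)=(66*31+92)%997=144 h(54,61)=(54*31+61)%997=738 -> [164, 144, 738]
  L2: h(164,144)=(164*31+144)%997=243 h(738,738)=(738*31+738)%997=685 -> [243, 685]
  L3: h(243,685)=(243*31+685)%997=242 -> [242]
  root = 242 != target 746
Candidate D: set leaf[0] = 89 -> leaves = [89, 81, 99, 92, 54, 61]
  L0: [89, 81, 99, 92, 54, 61]
  L1: h(89,81)=(89*31+81)%997=846 h(99,92)=(99*31+92)%997=170 h(54,61)=(54*31+61)%997=738 -> [846, 170, 738]
  L2: h(846,170)=(846*31+170)%997=474 h(738,738)=(738*31+738)%997=685 -> [474, 685]
  L3: h(474,685)=(474*31+685)%997=424 -> [424]
  root = 424 != target 746
Candidate B produces the target root.

Answer: B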